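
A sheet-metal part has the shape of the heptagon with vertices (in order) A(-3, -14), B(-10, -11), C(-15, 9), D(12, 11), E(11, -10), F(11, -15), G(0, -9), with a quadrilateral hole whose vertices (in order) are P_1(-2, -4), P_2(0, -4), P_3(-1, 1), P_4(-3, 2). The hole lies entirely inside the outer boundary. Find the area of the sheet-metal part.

518

Outer boundary:
A→B: (-3)(-11) − (-10)(-14) = -107
B→C: (-10)(9) − (-15)(-11) = -255
C→D: (-15)(11) − (12)(9) = -273
D→E: (12)(-10) − (11)(11) = -241
E→F: (11)(-15) − (11)(-10) = -55
F→G: (11)(-9) − (0)(-15) = -99
G→A: (0)(-14) − (-3)(-9) = -27
Σ = -1057
Area = |Σ|/2 = 528.5.
Hole:
Apply the shoelace formula: 2A = Σ (x_i·y_{i+1} − x_{i+1}·y_i), indices taken mod 4.
Σ = (8) + (-4) + (1) + (16) = 21
Area = |Σ|/2 = 10.5.
Net area = 528.5 − 10.5 = 518.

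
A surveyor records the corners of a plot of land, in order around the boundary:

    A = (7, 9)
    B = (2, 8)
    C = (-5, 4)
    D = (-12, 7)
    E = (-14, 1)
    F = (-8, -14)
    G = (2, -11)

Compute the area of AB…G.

Cross-terms: 38, 48, 13, 86, 204, 116, 95  ⇒  Σ = 600
Area = |Σ|/2 = 300.

300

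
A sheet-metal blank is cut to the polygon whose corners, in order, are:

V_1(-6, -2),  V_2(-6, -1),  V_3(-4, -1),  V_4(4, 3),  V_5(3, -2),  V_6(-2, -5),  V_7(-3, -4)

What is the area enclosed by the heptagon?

Σ = (-6) + (2) + (-8) + (-17) + (-19) + (-7) + (-18) = -73
Area = |Σ|/2 = 36.5.

36.5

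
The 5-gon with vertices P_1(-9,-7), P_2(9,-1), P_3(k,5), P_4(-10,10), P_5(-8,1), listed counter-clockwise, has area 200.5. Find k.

The doubled signed area Σ (x_i y_{i+1} − x_{i+1} y_i) is linear in k.
With k=0 it equals 302; the coefficient of k is 11 (from the two edges through P_3).
So 11·k + 302 = 2·200.5 = 401 ⇒ k = 9.

9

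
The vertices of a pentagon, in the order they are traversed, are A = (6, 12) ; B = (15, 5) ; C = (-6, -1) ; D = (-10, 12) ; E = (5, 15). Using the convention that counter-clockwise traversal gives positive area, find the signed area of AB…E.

Σ = (-150) + (15) + (-82) + (-210) + (-30) = -457
Signed area = Σ/2 = -228.5 (negative ⇒ clockwise traversal).

-228.5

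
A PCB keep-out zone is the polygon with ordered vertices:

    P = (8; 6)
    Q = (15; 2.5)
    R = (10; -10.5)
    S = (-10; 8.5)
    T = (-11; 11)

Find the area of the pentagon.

221.5

Apply Gauss's area formula: 2A = Σ (x_i·y_{i+1} − x_{i+1}·y_i), indices taken mod 5.
Σ = (-70) + (-182.5) + (-20) + (-16.5) + (-154) = -443
Area = |Σ|/2 = 221.5.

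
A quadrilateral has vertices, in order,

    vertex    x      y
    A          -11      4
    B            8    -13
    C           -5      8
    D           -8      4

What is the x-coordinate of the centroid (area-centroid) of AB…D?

Apply the surveyor's formula. First the cross-terms c_i = x_i·y_{i+1} − x_{i+1}·y_i:
  111, -1, 44, 12  ⇒  2A = 166, A = 83.
Then Σ (x_i + x_{i+1})·c_i = -1136, so x̄ = -1136 / (6·83) = -568/249.

-568/249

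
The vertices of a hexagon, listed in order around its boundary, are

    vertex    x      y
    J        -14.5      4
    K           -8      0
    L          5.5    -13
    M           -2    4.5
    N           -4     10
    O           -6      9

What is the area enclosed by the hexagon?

Apply the shoelace (surveyor's) formula: 2A = Σ (x_i·y_{i+1} − x_{i+1}·y_i), indices taken mod 6.
Cross-terms: 32, 104, -1.25, -2, 24, 106.5  ⇒  Σ = 263.25
Area = |Σ|/2 = 131.625.

131.625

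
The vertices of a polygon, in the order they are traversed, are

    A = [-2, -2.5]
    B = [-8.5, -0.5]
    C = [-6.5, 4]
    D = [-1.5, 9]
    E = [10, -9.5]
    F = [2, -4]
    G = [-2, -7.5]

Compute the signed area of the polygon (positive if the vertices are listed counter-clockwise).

-119.875

Apply the surveyor's formula: 2A = Σ (x_i·y_{i+1} − x_{i+1}·y_i), indices taken mod 7.
A→B: (-2)(-0.5) − (-8.5)(-2.5) = -20.25
B→C: (-8.5)(4) − (-6.5)(-0.5) = -37.25
C→D: (-6.5)(9) − (-1.5)(4) = -52.5
D→E: (-1.5)(-9.5) − (10)(9) = -75.75
E→F: (10)(-4) − (2)(-9.5) = -21
F→G: (2)(-7.5) − (-2)(-4) = -23
G→A: (-2)(-2.5) − (-2)(-7.5) = -10
Σ = -239.75
Signed area = Σ/2 = -119.875 (negative ⇒ clockwise traversal).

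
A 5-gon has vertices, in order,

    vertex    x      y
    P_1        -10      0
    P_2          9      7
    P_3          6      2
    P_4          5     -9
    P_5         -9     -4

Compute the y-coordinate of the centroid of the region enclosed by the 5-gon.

-405/299

Apply the shoelace (surveyor's) formula. First the cross-terms c_i = x_i·y_{i+1} − x_{i+1}·y_i:
  -70, -24, -64, -101, -40  ⇒  2A = -299, A = -149.5.
Then Σ (y_i + y_{i+1})·c_i = 1215, so ȳ = 1215 / (6·(-149.5)) = -405/299.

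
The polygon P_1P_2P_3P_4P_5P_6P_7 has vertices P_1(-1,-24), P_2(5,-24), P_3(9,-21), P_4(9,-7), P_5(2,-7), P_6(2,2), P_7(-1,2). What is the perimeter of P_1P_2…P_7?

70

|P_1P_2| = √((6)² + (0)²) = √36 = 6
|P_2P_3| = √((4)² + (3)²) = √25 = 5
|P_3P_4| = √((0)² + (14)²) = √196 = 14
|P_4P_5| = √((-7)² + (0)²) = √49 = 7
|P_5P_6| = √((0)² + (9)²) = √81 = 9
|P_6P_7| = √((-3)² + (0)²) = √9 = 3
|P_7P_1| = √((0)² + (-26)²) = √676 = 26
Perimeter = 6 + 5 + 14 + 7 + 9 + 3 + 26 = 70.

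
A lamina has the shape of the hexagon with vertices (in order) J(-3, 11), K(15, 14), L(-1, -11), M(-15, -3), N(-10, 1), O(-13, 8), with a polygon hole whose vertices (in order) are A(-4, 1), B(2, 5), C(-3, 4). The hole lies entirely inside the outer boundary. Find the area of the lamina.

368.5

Outer boundary:
Σ = (-207) + (-151) + (-162) + (-45) + (-67) + (-119) = -751
Area = |Σ|/2 = 375.5.
Hole:
Apply the surveyor's formula: 2A = Σ (x_i·y_{i+1} − x_{i+1}·y_i), indices taken mod 3.
Cross-terms: -22, 23, 13  ⇒  Σ = 14
Area = |Σ|/2 = 7.
Net area = 375.5 − 7 = 368.5.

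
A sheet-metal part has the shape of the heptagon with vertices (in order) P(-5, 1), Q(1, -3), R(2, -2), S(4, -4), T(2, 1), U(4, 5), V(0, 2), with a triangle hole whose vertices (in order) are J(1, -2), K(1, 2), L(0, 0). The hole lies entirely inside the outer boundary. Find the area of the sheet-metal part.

25

Outer boundary:
Apply the surveyor's formula: 2A = Σ (x_i·y_{i+1} − x_{i+1}·y_i), indices taken mod 7.
P→Q: (-5)(-3) − (1)(1) = 14
Q→R: (1)(-2) − (2)(-3) = 4
R→S: (2)(-4) − (4)(-2) = 0
S→T: (4)(1) − (2)(-4) = 12
T→U: (2)(5) − (4)(1) = 6
U→V: (4)(2) − (0)(5) = 8
V→P: (0)(1) − (-5)(2) = 10
Σ = 54
Area = |Σ|/2 = 27.
Hole:
Apply Gauss's area formula: 2A = Σ (x_i·y_{i+1} − x_{i+1}·y_i), indices taken mod 3.
Σ = (4) + (0) + (0) = 4
Area = |Σ|/2 = 2.
Net area = 27 − 2 = 25.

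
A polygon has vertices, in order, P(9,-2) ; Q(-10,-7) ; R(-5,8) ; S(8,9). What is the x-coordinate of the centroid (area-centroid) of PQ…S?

Apply the shoelace formula. First the cross-terms c_i = x_i·y_{i+1} − x_{i+1}·y_i:
  -83, -115, -109, -97  ⇒  2A = -404, A = -202.
Then Σ (x_i + x_{i+1})·c_i = -168, so x̄ = -168 / (6·(-202)) = 14/101.

14/101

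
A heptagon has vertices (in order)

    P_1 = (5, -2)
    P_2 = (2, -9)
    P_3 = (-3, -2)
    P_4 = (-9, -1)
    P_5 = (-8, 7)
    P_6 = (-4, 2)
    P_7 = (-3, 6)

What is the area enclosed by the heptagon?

Apply the shoelace formula: 2A = Σ (x_i·y_{i+1} − x_{i+1}·y_i), indices taken mod 7.
P_1→P_2: (5)(-9) − (2)(-2) = -41
P_2→P_3: (2)(-2) − (-3)(-9) = -31
P_3→P_4: (-3)(-1) − (-9)(-2) = -15
P_4→P_5: (-9)(7) − (-8)(-1) = -71
P_5→P_6: (-8)(2) − (-4)(7) = 12
P_6→P_7: (-4)(6) − (-3)(2) = -18
P_7→P_1: (-3)(-2) − (5)(6) = -24
Σ = -188
Area = |Σ|/2 = 94.

94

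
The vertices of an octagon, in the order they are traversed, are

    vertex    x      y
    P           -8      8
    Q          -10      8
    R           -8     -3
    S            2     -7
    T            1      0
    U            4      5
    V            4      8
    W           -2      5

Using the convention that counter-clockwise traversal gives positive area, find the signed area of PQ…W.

Σ = (16) + (94) + (62) + (7) + (5) + (12) + (36) + (24) = 256
Signed area = Σ/2 = 128 (positive ⇒ counter-clockwise traversal).

128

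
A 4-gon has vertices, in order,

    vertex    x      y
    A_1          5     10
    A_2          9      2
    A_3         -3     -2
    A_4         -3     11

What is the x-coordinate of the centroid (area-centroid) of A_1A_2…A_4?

47/27

Apply Gauss's area formula. First the cross-terms c_i = x_i·y_{i+1} − x_{i+1}·y_i:
  -80, -12, -39, -85  ⇒  2A = -216, A = -108.
Then Σ (x_i + x_{i+1})·c_i = -1128, so x̄ = -1128 / (6·(-108)) = 47/27.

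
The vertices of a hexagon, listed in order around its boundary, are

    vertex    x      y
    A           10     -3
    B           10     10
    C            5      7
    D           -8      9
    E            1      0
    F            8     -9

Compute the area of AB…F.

149.5

Apply Gauss's area formula: 2A = Σ (x_i·y_{i+1} − x_{i+1}·y_i), indices taken mod 6.
A→B: (10)(10) − (10)(-3) = 130
B→C: (10)(7) − (5)(10) = 20
C→D: (5)(9) − (-8)(7) = 101
D→E: (-8)(0) − (1)(9) = -9
E→F: (1)(-9) − (8)(0) = -9
F→A: (8)(-3) − (10)(-9) = 66
Σ = 299
Area = |Σ|/2 = 149.5.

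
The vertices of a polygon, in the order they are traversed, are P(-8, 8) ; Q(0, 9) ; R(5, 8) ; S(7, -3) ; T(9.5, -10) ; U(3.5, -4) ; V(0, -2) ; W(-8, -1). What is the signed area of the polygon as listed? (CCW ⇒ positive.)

Apply Gauss's area formula: 2A = Σ (x_i·y_{i+1} − x_{i+1}·y_i), indices taken mod 8.
P→Q: (-8)(9) − (0)(8) = -72
Q→R: (0)(8) − (5)(9) = -45
R→S: (5)(-3) − (7)(8) = -71
S→T: (7)(-10) − (9.5)(-3) = -41.5
T→U: (9.5)(-4) − (3.5)(-10) = -3
U→V: (3.5)(-2) − (0)(-4) = -7
V→W: (0)(-1) − (-8)(-2) = -16
W→P: (-8)(8) − (-8)(-1) = -72
Σ = -327.5
Signed area = Σ/2 = -163.75 (negative ⇒ clockwise traversal).

-163.75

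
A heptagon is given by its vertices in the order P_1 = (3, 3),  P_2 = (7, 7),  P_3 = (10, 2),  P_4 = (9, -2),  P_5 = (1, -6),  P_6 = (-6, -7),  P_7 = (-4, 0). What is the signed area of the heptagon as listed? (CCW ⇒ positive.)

Σ = (0) + (-56) + (-38) + (-52) + (-43) + (-28) + (-12) = -229
Signed area = Σ/2 = -114.5 (negative ⇒ clockwise traversal).

-114.5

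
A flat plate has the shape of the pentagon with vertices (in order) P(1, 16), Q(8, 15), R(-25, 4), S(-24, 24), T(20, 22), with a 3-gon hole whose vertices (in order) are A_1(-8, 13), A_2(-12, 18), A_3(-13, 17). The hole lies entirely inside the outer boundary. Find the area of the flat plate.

455.5

Outer boundary:
Apply the surveyor's formula: 2A = Σ (x_i·y_{i+1} − x_{i+1}·y_i), indices taken mod 5.
Σ = (-113) + (407) + (-504) + (-1008) + (298) = -920
Area = |Σ|/2 = 460.
Hole:
Σ = (12) + (30) + (-33) = 9
Area = |Σ|/2 = 4.5.
Net area = 460 − 4.5 = 455.5.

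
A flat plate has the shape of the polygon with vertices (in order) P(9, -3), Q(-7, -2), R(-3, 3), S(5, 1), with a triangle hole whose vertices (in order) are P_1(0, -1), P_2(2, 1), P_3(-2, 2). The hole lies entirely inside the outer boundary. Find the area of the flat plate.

Outer boundary:
Σ = (-39) + (-27) + (-18) + (-24) = -108
Area = |Σ|/2 = 54.
Hole:
Apply Gauss's area formula: 2A = Σ (x_i·y_{i+1} − x_{i+1}·y_i), indices taken mod 3.
Σ = (2) + (6) + (2) = 10
Area = |Σ|/2 = 5.
Net area = 54 − 5 = 49.

49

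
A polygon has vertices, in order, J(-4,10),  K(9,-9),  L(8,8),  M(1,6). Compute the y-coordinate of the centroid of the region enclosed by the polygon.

151/82

Apply the surveyor's formula. First the cross-terms c_i = x_i·y_{i+1} − x_{i+1}·y_i:
  -54, 144, 40, 34  ⇒  2A = 164, A = 82.
Then Σ (y_i + y_{i+1})·c_i = 906, so ȳ = 906 / (6·82) = 151/82.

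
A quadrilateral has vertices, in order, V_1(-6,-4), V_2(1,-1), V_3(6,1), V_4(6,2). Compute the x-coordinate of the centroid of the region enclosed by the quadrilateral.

71/33

Apply the shoelace formula. First the cross-terms c_i = x_i·y_{i+1} − x_{i+1}·y_i:
  10, 7, 6, -12  ⇒  2A = 11, A = 5.5.
Then Σ (x_i + x_{i+1})·c_i = 71, so x̄ = 71 / (6·5.5) = 71/33.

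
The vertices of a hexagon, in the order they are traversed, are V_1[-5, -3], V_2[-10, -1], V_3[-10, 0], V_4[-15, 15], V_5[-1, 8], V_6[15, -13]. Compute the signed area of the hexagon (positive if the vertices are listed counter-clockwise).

Σ = (-25) + (-10) + (-150) + (-105) + (-107) + (-110) = -507
Signed area = Σ/2 = -253.5 (negative ⇒ clockwise traversal).

-253.5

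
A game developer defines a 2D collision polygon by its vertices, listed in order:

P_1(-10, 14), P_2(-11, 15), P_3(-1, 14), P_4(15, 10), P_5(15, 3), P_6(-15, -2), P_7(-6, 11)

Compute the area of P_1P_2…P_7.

Cross-terms: 4, -139, -220, -105, 15, -177, 26  ⇒  Σ = -596
Area = |Σ|/2 = 298.

298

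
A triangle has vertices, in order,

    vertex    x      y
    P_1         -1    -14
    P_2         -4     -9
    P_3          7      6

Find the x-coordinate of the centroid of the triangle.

2/3

Apply the surveyor's formula. First the cross-terms c_i = x_i·y_{i+1} − x_{i+1}·y_i:
  -47, 39, -92  ⇒  2A = -100, A = -50.
Then Σ (x_i + x_{i+1})·c_i = -200, so x̄ = -200 / (6·(-50)) = 2/3.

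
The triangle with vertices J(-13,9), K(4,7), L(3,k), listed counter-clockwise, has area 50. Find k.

13

Write out the shoelace sum; only the two edges meeting at L involve k:
2·Area = [(4·k − 3·7) + (3·9 − (-13)·k)] + -127
       = 17·k + -121 = 100
⇒ k = 13.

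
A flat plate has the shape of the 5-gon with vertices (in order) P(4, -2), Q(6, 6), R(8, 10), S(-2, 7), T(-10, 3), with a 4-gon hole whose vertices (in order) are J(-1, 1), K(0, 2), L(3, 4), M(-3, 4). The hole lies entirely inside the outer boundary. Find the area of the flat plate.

Outer boundary:
Σ = (36) + (12) + (76) + (64) + (8) = 196
Area = |Σ|/2 = 98.
Hole:
Apply the shoelace (surveyor's) formula: 2A = Σ (x_i·y_{i+1} − x_{i+1}·y_i), indices taken mod 4.
Cross-terms: -2, -6, 24, 1  ⇒  Σ = 17
Area = |Σ|/2 = 8.5.
Net area = 98 − 8.5 = 89.5.

89.5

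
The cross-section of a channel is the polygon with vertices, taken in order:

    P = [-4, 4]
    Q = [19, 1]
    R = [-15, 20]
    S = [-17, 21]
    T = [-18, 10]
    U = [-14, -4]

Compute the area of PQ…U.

344

Σ = (-80) + (395) + (25) + (208) + (212) + (-72) = 688
Area = |Σ|/2 = 344.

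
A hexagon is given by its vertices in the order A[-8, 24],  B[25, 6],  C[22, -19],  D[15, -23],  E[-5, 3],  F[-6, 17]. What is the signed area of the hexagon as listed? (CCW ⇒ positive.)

-810.5

Apply the shoelace formula: 2A = Σ (x_i·y_{i+1} − x_{i+1}·y_i), indices taken mod 6.
Σ = (-648) + (-607) + (-221) + (-70) + (-67) + (-8) = -1621
Signed area = Σ/2 = -810.5 (negative ⇒ clockwise traversal).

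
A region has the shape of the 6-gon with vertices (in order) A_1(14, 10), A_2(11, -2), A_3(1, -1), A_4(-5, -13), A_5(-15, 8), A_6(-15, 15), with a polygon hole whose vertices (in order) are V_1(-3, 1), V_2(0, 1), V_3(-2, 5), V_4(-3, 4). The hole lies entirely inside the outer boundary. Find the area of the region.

425

Outer boundary:
Σ = (-138) + (-9) + (-18) + (-235) + (-105) + (-360) = -865
Area = |Σ|/2 = 432.5.
Hole:
Apply the shoelace (surveyor's) formula: 2A = Σ (x_i·y_{i+1} − x_{i+1}·y_i), indices taken mod 4.
Cross-terms: -3, 2, 7, 9  ⇒  Σ = 15
Area = |Σ|/2 = 7.5.
Net area = 432.5 − 7.5 = 425.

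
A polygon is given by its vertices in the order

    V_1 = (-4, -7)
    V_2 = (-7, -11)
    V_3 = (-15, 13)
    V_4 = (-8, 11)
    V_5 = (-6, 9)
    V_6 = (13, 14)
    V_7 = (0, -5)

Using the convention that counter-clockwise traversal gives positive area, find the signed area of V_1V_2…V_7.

-307

Apply the shoelace formula: 2A = Σ (x_i·y_{i+1} − x_{i+1}·y_i), indices taken mod 7.
Σ = (-5) + (-256) + (-61) + (-6) + (-201) + (-65) + (-20) = -614
Signed area = Σ/2 = -307 (negative ⇒ clockwise traversal).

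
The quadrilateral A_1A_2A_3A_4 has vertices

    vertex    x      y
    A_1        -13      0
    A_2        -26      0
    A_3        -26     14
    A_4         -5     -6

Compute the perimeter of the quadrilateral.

|A_1A_2| = √((-13)² + (0)²) = √169 = 13
|A_2A_3| = √((0)² + (14)²) = √196 = 14
|A_3A_4| = √((21)² + (-20)²) = √841 = 29
|A_4A_1| = √((-8)² + (6)²) = √100 = 10
Perimeter = 13 + 14 + 29 + 10 = 66.

66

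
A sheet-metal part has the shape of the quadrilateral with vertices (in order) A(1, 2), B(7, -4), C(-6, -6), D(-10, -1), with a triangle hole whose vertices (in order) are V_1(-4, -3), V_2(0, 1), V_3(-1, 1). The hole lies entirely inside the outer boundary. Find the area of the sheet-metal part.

Outer boundary:
Σ = (-18) + (-66) + (-54) + (-19) = -157
Area = |Σ|/2 = 78.5.
Hole:
Cross-terms: -4, 1, 7  ⇒  Σ = 4
Area = |Σ|/2 = 2.
Net area = 78.5 − 2 = 76.5.

76.5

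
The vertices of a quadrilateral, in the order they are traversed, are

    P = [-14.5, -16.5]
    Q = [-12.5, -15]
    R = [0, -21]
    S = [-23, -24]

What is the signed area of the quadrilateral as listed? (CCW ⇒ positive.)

Apply the shoelace formula: 2A = Σ (x_i·y_{i+1} − x_{i+1}·y_i), indices taken mod 4.
Σ = (11.25) + (262.5) + (-483) + (31.5) = -177.75
Signed area = Σ/2 = -88.875 (negative ⇒ clockwise traversal).

-88.875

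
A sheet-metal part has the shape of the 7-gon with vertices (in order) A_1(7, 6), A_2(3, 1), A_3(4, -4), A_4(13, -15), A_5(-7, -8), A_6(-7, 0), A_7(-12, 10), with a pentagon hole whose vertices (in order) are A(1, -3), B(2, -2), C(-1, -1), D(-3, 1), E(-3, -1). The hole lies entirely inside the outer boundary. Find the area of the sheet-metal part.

250

Outer boundary:
Cross-terms: -11, -16, -8, -209, -56, -70, -142  ⇒  Σ = -512
Area = |Σ|/2 = 256.
Hole:
Apply the shoelace formula: 2A = Σ (x_i·y_{i+1} − x_{i+1}·y_i), indices taken mod 5.
Σ = (4) + (-4) + (-4) + (6) + (10) = 12
Area = |Σ|/2 = 6.
Net area = 256 − 6 = 250.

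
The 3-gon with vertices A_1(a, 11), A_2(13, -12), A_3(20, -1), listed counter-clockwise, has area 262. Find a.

The doubled signed area Σ (x_i y_{i+1} − x_{i+1} y_i) is linear in a.
With a=0 it equals 304; the coefficient of a is -11 (from the two edges through A_1).
So -11·a + 304 = 2·262 = 524 ⇒ a = -20.

-20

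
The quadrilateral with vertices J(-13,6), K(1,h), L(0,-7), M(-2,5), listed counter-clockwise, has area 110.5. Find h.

The doubled signed area Σ (x_i y_{i+1} − x_{i+1} y_i) is linear in h.
With h=0 it equals 26; the coefficient of h is -13 (from the two edges through K).
So -13·h + 26 = 2·110.5 = 221 ⇒ h = -15.

-15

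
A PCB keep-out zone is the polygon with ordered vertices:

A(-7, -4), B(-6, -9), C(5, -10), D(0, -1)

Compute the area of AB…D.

Σ = (39) + (105) + (-5) + (-7) = 132
Area = |Σ|/2 = 66.

66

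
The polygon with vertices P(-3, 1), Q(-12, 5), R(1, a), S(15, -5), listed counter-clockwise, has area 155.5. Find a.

-12

The doubled signed area Σ (x_i y_{i+1} − x_{i+1} y_i) is linear in a.
With a=0 it equals -13; the coefficient of a is -27 (from the two edges through R).
So -27·a + -13 = 2·155.5 = 311 ⇒ a = -12.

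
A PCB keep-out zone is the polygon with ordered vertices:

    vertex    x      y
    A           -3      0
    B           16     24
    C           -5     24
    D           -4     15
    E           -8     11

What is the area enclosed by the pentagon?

Σ = (-72) + (504) + (21) + (76) + (33) = 562
Area = |Σ|/2 = 281.

281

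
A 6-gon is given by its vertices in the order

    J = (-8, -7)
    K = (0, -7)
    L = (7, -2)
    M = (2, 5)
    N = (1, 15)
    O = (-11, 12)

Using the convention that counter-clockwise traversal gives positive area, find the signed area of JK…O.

259.5

Σ = (56) + (49) + (39) + (25) + (177) + (173) = 519
Signed area = Σ/2 = 259.5 (positive ⇒ counter-clockwise traversal).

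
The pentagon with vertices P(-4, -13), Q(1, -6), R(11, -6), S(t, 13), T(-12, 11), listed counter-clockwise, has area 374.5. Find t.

Write out the shoelace sum; only the two edges meeting at S involve t:
2·Area = [(11·13 − t·(-6)) + (t·11 − (-12)·13)] + 297
       = 17·t + 596 = 749
⇒ t = 9.

9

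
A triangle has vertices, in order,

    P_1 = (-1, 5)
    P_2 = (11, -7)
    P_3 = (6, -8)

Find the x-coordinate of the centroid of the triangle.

16/3

Apply Gauss's area formula. First the cross-terms c_i = x_i·y_{i+1} − x_{i+1}·y_i:
  -48, -46, 22  ⇒  2A = -72, A = -36.
Then Σ (x_i + x_{i+1})·c_i = -1152, so x̄ = -1152 / (6·(-36)) = 16/3.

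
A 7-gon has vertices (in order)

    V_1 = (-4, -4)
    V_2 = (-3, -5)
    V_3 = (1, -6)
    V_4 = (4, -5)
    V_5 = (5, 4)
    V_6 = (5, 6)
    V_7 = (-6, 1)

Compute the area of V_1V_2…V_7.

85

Apply Gauss's area formula: 2A = Σ (x_i·y_{i+1} − x_{i+1}·y_i), indices taken mod 7.
Σ = (8) + (23) + (19) + (41) + (10) + (41) + (28) = 170
Area = |Σ|/2 = 85.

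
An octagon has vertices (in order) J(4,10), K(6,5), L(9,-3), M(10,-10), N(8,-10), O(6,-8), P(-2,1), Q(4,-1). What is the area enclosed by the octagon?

Apply Gauss's area formula: 2A = Σ (x_i·y_{i+1} − x_{i+1}·y_i), indices taken mod 8.
J→K: (4)(5) − (6)(10) = -40
K→L: (6)(-3) − (9)(5) = -63
L→M: (9)(-10) − (10)(-3) = -60
M→N: (10)(-10) − (8)(-10) = -20
N→O: (8)(-8) − (6)(-10) = -4
O→P: (6)(1) − (-2)(-8) = -10
P→Q: (-2)(-1) − (4)(1) = -2
Q→J: (4)(10) − (4)(-1) = 44
Σ = -155
Area = |Σ|/2 = 77.5.

77.5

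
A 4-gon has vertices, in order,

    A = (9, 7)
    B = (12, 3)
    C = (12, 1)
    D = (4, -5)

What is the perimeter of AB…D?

|AB| = √((3)² + (-4)²) = √25 = 5
|BC| = √((0)² + (-2)²) = √4 = 2
|CD| = √((-8)² + (-6)²) = √100 = 10
|DA| = √((5)² + (12)²) = √169 = 13
Perimeter = 5 + 2 + 10 + 13 = 30.

30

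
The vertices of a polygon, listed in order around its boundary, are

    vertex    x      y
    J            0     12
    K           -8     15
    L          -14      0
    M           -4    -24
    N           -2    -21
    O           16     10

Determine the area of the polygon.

Σ = (96) + (210) + (336) + (36) + (316) + (192) = 1186
Area = |Σ|/2 = 593.

593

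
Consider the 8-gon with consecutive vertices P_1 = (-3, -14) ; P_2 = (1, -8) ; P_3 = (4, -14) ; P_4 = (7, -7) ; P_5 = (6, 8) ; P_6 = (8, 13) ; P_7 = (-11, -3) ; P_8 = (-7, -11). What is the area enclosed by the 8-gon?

Apply Gauss's area formula: 2A = Σ (x_i·y_{i+1} − x_{i+1}·y_i), indices taken mod 8.
P_1→P_2: (-3)(-8) − (1)(-14) = 38
P_2→P_3: (1)(-14) − (4)(-8) = 18
P_3→P_4: (4)(-7) − (7)(-14) = 70
P_4→P_5: (7)(8) − (6)(-7) = 98
P_5→P_6: (6)(13) − (8)(8) = 14
P_6→P_7: (8)(-3) − (-11)(13) = 119
P_7→P_8: (-11)(-11) − (-7)(-3) = 100
P_8→P_1: (-7)(-14) − (-3)(-11) = 65
Σ = 522
Area = |Σ|/2 = 261.

261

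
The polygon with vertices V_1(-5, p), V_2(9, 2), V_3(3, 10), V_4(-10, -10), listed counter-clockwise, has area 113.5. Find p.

-7

Write out the shoelace sum; only the two edges meeting at V_1 involve p:
2·Area = [((-10)·p − (-5)·(-10)) + ((-5)·2 − 9·p)] + 154
       = -19·p + 94 = 227
⇒ p = -7.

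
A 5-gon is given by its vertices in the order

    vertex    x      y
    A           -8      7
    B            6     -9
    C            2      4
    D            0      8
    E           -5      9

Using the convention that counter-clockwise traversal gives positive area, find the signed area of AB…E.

82.5

A→B: (-8)(-9) − (6)(7) = 30
B→C: (6)(4) − (2)(-9) = 42
C→D: (2)(8) − (0)(4) = 16
D→E: (0)(9) − (-5)(8) = 40
E→A: (-5)(7) − (-8)(9) = 37
Σ = 165
Signed area = Σ/2 = 82.5 (positive ⇒ counter-clockwise traversal).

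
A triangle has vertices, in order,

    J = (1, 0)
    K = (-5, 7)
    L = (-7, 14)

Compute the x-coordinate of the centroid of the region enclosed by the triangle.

-11/3

Apply Gauss's area formula. First the cross-terms c_i = x_i·y_{i+1} − x_{i+1}·y_i:
  7, -21, -14  ⇒  2A = -28, A = -14.
Then Σ (x_i + x_{i+1})·c_i = 308, so x̄ = 308 / (6·(-14)) = -11/3.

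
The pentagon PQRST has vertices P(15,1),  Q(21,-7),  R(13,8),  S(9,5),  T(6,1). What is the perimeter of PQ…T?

46

|PQ| = √((6)² + (-8)²) = √100 = 10
|QR| = √((-8)² + (15)²) = √289 = 17
|RS| = √((-4)² + (-3)²) = √25 = 5
|ST| = √((-3)² + (-4)²) = √25 = 5
|TP| = √((9)² + (0)²) = √81 = 9
Perimeter = 10 + 17 + 5 + 5 + 9 = 46.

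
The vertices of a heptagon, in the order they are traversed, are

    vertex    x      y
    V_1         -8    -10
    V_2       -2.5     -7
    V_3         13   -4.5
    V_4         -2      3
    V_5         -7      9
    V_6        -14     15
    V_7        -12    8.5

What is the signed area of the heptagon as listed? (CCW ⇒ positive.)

Σ = (31) + (102.25) + (30) + (3) + (21) + (61) + (188) = 436.25
Signed area = Σ/2 = 218.125 (positive ⇒ counter-clockwise traversal).

218.125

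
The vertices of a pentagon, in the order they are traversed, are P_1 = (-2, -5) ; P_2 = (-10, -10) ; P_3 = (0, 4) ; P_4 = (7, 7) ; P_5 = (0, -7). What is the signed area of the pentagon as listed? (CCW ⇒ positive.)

Apply the surveyor's formula: 2A = Σ (x_i·y_{i+1} − x_{i+1}·y_i), indices taken mod 5.
Σ = (-30) + (-40) + (-28) + (-49) + (-14) = -161
Signed area = Σ/2 = -80.5 (negative ⇒ clockwise traversal).

-80.5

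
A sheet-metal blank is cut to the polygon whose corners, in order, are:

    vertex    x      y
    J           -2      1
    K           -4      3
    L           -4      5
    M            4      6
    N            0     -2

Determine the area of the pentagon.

Apply Gauss's area formula: 2A = Σ (x_i·y_{i+1} − x_{i+1}·y_i), indices taken mod 5.
Cross-terms: -2, -8, -44, -8, -4  ⇒  Σ = -66
Area = |Σ|/2 = 33.

33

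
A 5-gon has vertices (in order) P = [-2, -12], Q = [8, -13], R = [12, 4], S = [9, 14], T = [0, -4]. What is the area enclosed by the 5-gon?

199

Σ = (122) + (188) + (132) + (-36) + (-8) = 398
Area = |Σ|/2 = 199.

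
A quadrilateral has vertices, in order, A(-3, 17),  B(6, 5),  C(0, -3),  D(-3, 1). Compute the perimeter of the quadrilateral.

46

|AB| = √((9)² + (-12)²) = √225 = 15
|BC| = √((-6)² + (-8)²) = √100 = 10
|CD| = √((-3)² + (4)²) = √25 = 5
|DA| = √((0)² + (16)²) = √256 = 16
Perimeter = 15 + 10 + 5 + 16 = 46.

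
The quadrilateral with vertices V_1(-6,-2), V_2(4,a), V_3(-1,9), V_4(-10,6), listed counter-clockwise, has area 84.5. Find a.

3

The doubled signed area Σ (x_i y_{i+1} − x_{i+1} y_i) is linear in a.
With a=0 it equals 184; the coefficient of a is -5 (from the two edges through V_2).
So -5·a + 184 = 2·84.5 = 169 ⇒ a = 3.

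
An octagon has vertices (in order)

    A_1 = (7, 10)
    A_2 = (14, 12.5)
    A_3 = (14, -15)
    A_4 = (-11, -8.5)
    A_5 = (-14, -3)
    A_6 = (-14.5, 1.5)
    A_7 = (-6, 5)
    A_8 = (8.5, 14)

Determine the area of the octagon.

Apply Gauss's area formula: 2A = Σ (x_i·y_{i+1} − x_{i+1}·y_i), indices taken mod 8.
Σ = (-52.5) + (-385) + (-284) + (-86) + (-64.5) + (-63.5) + (-126.5) + (-13) = -1075
Area = |Σ|/2 = 537.5.

537.5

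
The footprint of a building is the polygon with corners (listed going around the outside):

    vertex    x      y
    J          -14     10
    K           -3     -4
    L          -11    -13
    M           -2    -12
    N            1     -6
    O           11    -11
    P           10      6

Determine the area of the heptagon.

Σ = (86) + (-5) + (106) + (24) + (55) + (176) + (184) = 626
Area = |Σ|/2 = 313.

313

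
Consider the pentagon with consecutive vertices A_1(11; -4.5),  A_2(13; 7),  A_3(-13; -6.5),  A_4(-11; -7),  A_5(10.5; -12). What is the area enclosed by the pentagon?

225.875

Apply the shoelace (surveyor's) formula: 2A = Σ (x_i·y_{i+1} − x_{i+1}·y_i), indices taken mod 5.
Σ = (135.5) + (6.5) + (19.5) + (205.5) + (84.75) = 451.75
Area = |Σ|/2 = 225.875.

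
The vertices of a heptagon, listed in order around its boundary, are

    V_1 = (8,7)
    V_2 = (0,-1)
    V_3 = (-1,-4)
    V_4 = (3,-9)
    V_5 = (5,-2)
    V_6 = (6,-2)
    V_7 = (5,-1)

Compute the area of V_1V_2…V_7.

Apply the shoelace formula: 2A = Σ (x_i·y_{i+1} − x_{i+1}·y_i), indices taken mod 7.
Σ = (-8) + (-1) + (21) + (39) + (2) + (4) + (43) = 100
Area = |Σ|/2 = 50.

50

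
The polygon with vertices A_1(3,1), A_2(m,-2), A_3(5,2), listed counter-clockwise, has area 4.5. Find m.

6

The doubled signed area Σ (x_i y_{i+1} − x_{i+1} y_i) is linear in m.
With m=0 it equals 3; the coefficient of m is 1 (from the two edges through A_2).
So 1·m + 3 = 2·4.5 = 9 ⇒ m = 6.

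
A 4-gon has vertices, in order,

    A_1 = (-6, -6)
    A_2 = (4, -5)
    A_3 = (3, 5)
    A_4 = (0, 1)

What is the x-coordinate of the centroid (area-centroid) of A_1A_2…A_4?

55/147

Apply Gauss's area formula. First the cross-terms c_i = x_i·y_{i+1} − x_{i+1}·y_i:
  54, 35, 3, 6  ⇒  2A = 98, A = 49.
Then Σ (x_i + x_{i+1})·c_i = 110, so x̄ = 110 / (6·49) = 55/147.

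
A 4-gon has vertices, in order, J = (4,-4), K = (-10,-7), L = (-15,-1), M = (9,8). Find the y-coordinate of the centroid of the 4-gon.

-17/38

Apply the shoelace (surveyor's) formula. First the cross-terms c_i = x_i·y_{i+1} − x_{i+1}·y_i:
  -68, -95, -111, -68  ⇒  2A = -342, A = -171.
Then Σ (y_i + y_{i+1})·c_i = 459, so ȳ = 459 / (6·(-171)) = -17/38.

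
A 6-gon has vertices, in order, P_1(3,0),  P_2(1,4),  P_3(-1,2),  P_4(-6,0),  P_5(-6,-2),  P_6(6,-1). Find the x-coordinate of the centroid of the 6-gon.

Apply Gauss's area formula. First the cross-terms c_i = x_i·y_{i+1} − x_{i+1}·y_i:
  12, 6, 12, 12, 18, 3  ⇒  2A = 63, A = 31.5.
Then Σ (x_i + x_{i+1})·c_i = -153, so x̄ = -153 / (6·31.5) = -17/21.

-17/21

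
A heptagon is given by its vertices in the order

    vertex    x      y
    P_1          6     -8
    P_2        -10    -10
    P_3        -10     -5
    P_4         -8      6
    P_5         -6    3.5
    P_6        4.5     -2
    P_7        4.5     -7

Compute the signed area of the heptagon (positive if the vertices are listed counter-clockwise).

Apply Gauss's area formula: 2A = Σ (x_i·y_{i+1} − x_{i+1}·y_i), indices taken mod 7.
Cross-terms: -140, -50, -100, 8, -3.75, -22.5, 6  ⇒  Σ = -302.25
Signed area = Σ/2 = -151.125 (negative ⇒ clockwise traversal).

-151.125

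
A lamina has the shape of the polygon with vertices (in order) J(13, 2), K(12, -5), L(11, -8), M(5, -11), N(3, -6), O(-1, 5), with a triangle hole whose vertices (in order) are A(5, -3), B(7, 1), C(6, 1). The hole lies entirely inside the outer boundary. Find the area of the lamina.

131

Outer boundary:
Apply Gauss's area formula: 2A = Σ (x_i·y_{i+1} − x_{i+1}·y_i), indices taken mod 6.
Cross-terms: -89, -41, -81, 3, 9, -67  ⇒  Σ = -266
Area = |Σ|/2 = 133.
Hole:
A→B: (5)(1) − (7)(-3) = 26
B→C: (7)(1) − (6)(1) = 1
C→A: (6)(-3) − (5)(1) = -23
Σ = 4
Area = |Σ|/2 = 2.
Net area = 133 − 2 = 131.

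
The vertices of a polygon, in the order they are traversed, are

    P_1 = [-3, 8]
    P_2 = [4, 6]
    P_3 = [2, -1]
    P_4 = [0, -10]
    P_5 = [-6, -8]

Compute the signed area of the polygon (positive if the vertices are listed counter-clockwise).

-109

Apply the shoelace (surveyor's) formula: 2A = Σ (x_i·y_{i+1} − x_{i+1}·y_i), indices taken mod 5.
P_1→P_2: (-3)(6) − (4)(8) = -50
P_2→P_3: (4)(-1) − (2)(6) = -16
P_3→P_4: (2)(-10) − (0)(-1) = -20
P_4→P_5: (0)(-8) − (-6)(-10) = -60
P_5→P_1: (-6)(8) − (-3)(-8) = -72
Σ = -218
Signed area = Σ/2 = -109 (negative ⇒ clockwise traversal).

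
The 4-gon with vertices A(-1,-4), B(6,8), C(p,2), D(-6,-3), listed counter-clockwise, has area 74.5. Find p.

The doubled signed area Σ (x_i y_{i+1} − x_{i+1} y_i) is linear in p.
With p=0 it equals 61; the coefficient of p is -11 (from the two edges through C).
So -11·p + 61 = 2·74.5 = 149 ⇒ p = -8.

-8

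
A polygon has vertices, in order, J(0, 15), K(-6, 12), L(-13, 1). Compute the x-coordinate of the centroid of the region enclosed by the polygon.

-19/3

Apply the surveyor's formula. First the cross-terms c_i = x_i·y_{i+1} − x_{i+1}·y_i:
  90, 150, -195  ⇒  2A = 45, A = 22.5.
Then Σ (x_i + x_{i+1})·c_i = -855, so x̄ = -855 / (6·22.5) = -19/3.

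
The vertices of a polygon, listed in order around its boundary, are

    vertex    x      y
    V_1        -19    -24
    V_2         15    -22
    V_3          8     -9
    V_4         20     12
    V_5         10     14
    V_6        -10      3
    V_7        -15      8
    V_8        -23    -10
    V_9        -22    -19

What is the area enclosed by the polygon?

1054

Apply the shoelace (surveyor's) formula: 2A = Σ (x_i·y_{i+1} − x_{i+1}·y_i), indices taken mod 9.
Σ = (778) + (41) + (276) + (160) + (170) + (-35) + (334) + (217) + (167) = 2108
Area = |Σ|/2 = 1054.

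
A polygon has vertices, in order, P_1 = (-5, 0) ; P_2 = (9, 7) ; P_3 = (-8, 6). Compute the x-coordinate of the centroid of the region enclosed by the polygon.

-4/3

Apply Gauss's area formula. First the cross-terms c_i = x_i·y_{i+1} − x_{i+1}·y_i:
  -35, 110, 30  ⇒  2A = 105, A = 52.5.
Then Σ (x_i + x_{i+1})·c_i = -420, so x̄ = -420 / (6·52.5) = -4/3.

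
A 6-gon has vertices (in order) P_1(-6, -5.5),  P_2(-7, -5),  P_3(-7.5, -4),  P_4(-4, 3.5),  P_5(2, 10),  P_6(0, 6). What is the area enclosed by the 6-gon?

Apply the surveyor's formula: 2A = Σ (x_i·y_{i+1} − x_{i+1}·y_i), indices taken mod 6.
P_1→P_2: (-6)(-5) − (-7)(-5.5) = -8.5
P_2→P_3: (-7)(-4) − (-7.5)(-5) = -9.5
P_3→P_4: (-7.5)(3.5) − (-4)(-4) = -42.25
P_4→P_5: (-4)(10) − (2)(3.5) = -47
P_5→P_6: (2)(6) − (0)(10) = 12
P_6→P_1: (0)(-5.5) − (-6)(6) = 36
Σ = -59.25
Area = |Σ|/2 = 29.625.

29.625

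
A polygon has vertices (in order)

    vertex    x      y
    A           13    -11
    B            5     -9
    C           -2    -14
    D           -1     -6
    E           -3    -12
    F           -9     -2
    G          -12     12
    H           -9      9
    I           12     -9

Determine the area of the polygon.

217

Apply the shoelace (surveyor's) formula: 2A = Σ (x_i·y_{i+1} − x_{i+1}·y_i), indices taken mod 9.
Σ = (-62) + (-88) + (-2) + (-6) + (-102) + (-132) + (0) + (-27) + (-15) = -434
Area = |Σ|/2 = 217.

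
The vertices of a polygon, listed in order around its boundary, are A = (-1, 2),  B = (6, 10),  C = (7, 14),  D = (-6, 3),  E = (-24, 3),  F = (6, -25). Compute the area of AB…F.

A→B: (-1)(10) − (6)(2) = -22
B→C: (6)(14) − (7)(10) = 14
C→D: (7)(3) − (-6)(14) = 105
D→E: (-6)(3) − (-24)(3) = 54
E→F: (-24)(-25) − (6)(3) = 582
F→A: (6)(2) − (-1)(-25) = -13
Σ = 720
Area = |Σ|/2 = 360.

360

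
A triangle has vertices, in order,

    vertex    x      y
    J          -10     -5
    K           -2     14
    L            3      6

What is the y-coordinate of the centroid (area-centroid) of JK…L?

Apply the shoelace (surveyor's) formula. First the cross-terms c_i = x_i·y_{i+1} − x_{i+1}·y_i:
  -150, -54, 45  ⇒  2A = -159, A = -79.5.
Then Σ (y_i + y_{i+1})·c_i = -2385, so ȳ = -2385 / (6·(-79.5)) = 5.

5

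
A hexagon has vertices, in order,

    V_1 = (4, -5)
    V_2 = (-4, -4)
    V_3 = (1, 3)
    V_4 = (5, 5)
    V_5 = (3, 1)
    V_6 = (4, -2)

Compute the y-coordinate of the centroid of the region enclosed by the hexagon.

Apply the shoelace (surveyor's) formula. First the cross-terms c_i = x_i·y_{i+1} − x_{i+1}·y_i:
  -36, -8, -10, -10, -10, -12  ⇒  2A = -86, A = -43.
Then Σ (y_i + y_{i+1})·c_i = 286, so ȳ = 286 / (6·(-43)) = -143/129.

-143/129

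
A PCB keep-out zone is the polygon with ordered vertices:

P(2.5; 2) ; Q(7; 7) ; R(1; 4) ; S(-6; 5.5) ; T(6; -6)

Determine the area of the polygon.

42

P→Q: (2.5)(7) − (7)(2) = 3.5
Q→R: (7)(4) − (1)(7) = 21
R→S: (1)(5.5) − (-6)(4) = 29.5
S→T: (-6)(-6) − (6)(5.5) = 3
T→P: (6)(2) − (2.5)(-6) = 27
Σ = 84
Area = |Σ|/2 = 42.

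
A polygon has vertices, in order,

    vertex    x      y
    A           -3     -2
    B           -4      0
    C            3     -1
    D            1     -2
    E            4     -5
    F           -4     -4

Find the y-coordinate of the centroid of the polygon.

Apply the surveyor's formula. First the cross-terms c_i = x_i·y_{i+1} − x_{i+1}·y_i:
  -8, 4, -5, 3, -36, -4  ⇒  2A = -46, A = -23.
Then Σ (y_i + y_{i+1})·c_i = 354, so ȳ = 354 / (6·(-23)) = -59/23.

-59/23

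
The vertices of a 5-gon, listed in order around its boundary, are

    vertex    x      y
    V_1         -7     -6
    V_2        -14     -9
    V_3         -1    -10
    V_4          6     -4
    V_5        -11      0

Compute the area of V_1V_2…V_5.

Apply the surveyor's formula: 2A = Σ (x_i·y_{i+1} − x_{i+1}·y_i), indices taken mod 5.
V_1→V_2: (-7)(-9) − (-14)(-6) = -21
V_2→V_3: (-14)(-10) − (-1)(-9) = 131
V_3→V_4: (-1)(-4) − (6)(-10) = 64
V_4→V_5: (6)(0) − (-11)(-4) = -44
V_5→V_1: (-11)(-6) − (-7)(0) = 66
Σ = 196
Area = |Σ|/2 = 98.

98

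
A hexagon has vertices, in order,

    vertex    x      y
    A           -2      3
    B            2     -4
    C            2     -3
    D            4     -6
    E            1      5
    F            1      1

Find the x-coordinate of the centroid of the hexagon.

Apply Gauss's area formula. First the cross-terms c_i = x_i·y_{i+1} − x_{i+1}·y_i:
  2, 2, 0, 26, -4, 5  ⇒  2A = 31, A = 15.5.
Then Σ (x_i + x_{i+1})·c_i = 125, so x̄ = 125 / (6·15.5) = 125/93.

125/93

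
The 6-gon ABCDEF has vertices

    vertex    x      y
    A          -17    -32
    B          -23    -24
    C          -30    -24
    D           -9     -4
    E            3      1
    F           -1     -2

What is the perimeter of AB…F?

98

|AB| = √((-6)² + (8)²) = √100 = 10
|BC| = √((-7)² + (0)²) = √49 = 7
|CD| = √((21)² + (20)²) = √841 = 29
|DE| = √((12)² + (5)²) = √169 = 13
|EF| = √((-4)² + (-3)²) = √25 = 5
|FA| = √((-16)² + (-30)²) = √1156 = 34
Perimeter = 10 + 7 + 29 + 13 + 5 + 34 = 98.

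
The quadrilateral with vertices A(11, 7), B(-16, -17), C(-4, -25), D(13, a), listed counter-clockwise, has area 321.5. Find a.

2

Write out the shoelace sum; only the two edges meeting at D involve a:
2·Area = [((-4)·a − 13·(-25)) + (13·7 − 11·a)] + 257
       = -15·a + 673 = 643
⇒ a = 2.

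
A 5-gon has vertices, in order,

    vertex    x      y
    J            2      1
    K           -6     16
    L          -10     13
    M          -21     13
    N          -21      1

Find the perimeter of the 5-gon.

|JK| = √((-8)² + (15)²) = √289 = 17
|KL| = √((-4)² + (-3)²) = √25 = 5
|LM| = √((-11)² + (0)²) = √121 = 11
|MN| = √((0)² + (-12)²) = √144 = 12
|NJ| = √((23)² + (0)²) = √529 = 23
Perimeter = 17 + 5 + 11 + 12 + 23 = 68.

68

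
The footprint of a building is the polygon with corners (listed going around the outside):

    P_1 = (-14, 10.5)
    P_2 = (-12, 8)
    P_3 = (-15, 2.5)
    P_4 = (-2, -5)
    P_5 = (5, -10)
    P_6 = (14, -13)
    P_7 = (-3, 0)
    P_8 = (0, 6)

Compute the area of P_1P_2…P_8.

Σ = (14) + (90) + (80) + (45) + (75) + (-39) + (-18) + (84) = 331
Area = |Σ|/2 = 165.5.

165.5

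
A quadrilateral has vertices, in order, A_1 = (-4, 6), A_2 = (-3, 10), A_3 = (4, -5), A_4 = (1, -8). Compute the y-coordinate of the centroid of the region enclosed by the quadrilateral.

37/150

Apply the shoelace (surveyor's) formula. First the cross-terms c_i = x_i·y_{i+1} − x_{i+1}·y_i:
  -22, -25, -27, -26  ⇒  2A = -100, A = -50.
Then Σ (y_i + y_{i+1})·c_i = -74, so ȳ = -74 / (6·(-50)) = 37/150.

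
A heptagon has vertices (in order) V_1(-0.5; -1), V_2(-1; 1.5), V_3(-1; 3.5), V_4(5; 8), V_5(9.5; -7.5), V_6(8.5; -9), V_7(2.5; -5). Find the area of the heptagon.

Apply the surveyor's formula: 2A = Σ (x_i·y_{i+1} − x_{i+1}·y_i), indices taken mod 7.
Σ = (-1.75) + (-2) + (-25.5) + (-113.5) + (-21.75) + (-20) + (-5) = -189.5
Area = |Σ|/2 = 94.75.

94.75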